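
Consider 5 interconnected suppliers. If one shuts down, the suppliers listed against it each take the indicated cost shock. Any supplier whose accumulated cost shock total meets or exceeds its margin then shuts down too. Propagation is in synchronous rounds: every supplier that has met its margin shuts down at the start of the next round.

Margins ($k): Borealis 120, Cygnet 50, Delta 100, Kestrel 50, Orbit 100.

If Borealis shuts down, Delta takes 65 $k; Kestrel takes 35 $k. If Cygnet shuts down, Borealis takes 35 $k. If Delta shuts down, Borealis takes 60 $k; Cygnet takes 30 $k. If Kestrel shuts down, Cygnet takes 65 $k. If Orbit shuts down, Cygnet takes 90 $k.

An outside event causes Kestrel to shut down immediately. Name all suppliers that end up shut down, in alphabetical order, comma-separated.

Cygnet, Kestrel

Round 1 — Kestrel shuts down (initial).
  Cygnet: +65 → 65 ≥ 50
Round 2 — Cygnet shuts down.
  Borealis: +35 → 35 < 120
No further shutdowns.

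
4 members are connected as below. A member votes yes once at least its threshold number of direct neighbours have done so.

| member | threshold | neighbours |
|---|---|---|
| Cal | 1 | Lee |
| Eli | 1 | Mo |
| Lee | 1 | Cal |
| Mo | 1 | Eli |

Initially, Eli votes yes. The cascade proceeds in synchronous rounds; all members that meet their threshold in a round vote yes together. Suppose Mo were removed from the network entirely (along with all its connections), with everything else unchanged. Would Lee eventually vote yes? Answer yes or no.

With Mo removed:
Round 1 — Eli votes yes (initial).
Round 2 — no new yes votes; cascade stops.

no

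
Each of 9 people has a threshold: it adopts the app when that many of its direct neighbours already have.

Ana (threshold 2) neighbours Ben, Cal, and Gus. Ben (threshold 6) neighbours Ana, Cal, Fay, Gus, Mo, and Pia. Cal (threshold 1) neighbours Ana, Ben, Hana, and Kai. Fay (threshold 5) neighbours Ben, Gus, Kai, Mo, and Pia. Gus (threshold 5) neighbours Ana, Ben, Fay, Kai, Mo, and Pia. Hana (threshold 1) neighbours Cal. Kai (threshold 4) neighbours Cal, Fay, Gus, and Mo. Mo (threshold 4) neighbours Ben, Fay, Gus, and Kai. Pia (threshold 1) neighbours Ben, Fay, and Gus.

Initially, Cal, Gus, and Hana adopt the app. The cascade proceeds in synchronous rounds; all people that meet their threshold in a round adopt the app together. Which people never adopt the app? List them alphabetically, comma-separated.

Ben, Fay, Kai, Mo

Round 1 — Cal, Gus, Hana adopt the app (initial).
Round 2 — checking thresholds:
  Ana: 2 of 3 neighbours ≥ 2, adopts the app.
  Ben: 2 of 6 neighbours < 6, holds.
  Fay: 1 of 5 neighbours < 5, holds.
  Kai: 2 of 4 neighbours < 4, holds.
  Mo: 1 of 4 neighbours < 4, holds.
  Pia: 1 of 3 neighbours ≥ 1, adopts the app.
Round 3 — no new adoptions; cascade stops.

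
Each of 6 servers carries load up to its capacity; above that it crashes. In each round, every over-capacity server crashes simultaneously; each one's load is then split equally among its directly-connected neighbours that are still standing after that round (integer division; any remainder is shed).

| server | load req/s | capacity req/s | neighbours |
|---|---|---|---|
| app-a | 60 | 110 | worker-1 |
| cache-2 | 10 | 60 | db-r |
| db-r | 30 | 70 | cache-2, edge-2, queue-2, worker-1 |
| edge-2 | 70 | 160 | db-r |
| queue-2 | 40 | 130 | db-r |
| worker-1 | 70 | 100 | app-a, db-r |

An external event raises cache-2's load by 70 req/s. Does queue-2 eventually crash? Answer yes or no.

no

Round 1 — cache-2 at 80 > 60. cache-2 crashes.
  cache-2 sheds 80 req/s to db-r: 80 each.
    db-r: 30+80 = 110 > 70
Round 2 — db-r crashes.
  db-r sheds 110 req/s to edge-2, queue-2, worker-1: 36 each (2 lost).
    edge-2: 70+36 = 106 ≤ 160
    queue-2: 40+36 = 76 ≤ 130
    worker-1: 70+36 = 106 > 100
Round 3 — worker-1 crashes.
  worker-1 sheds 106 req/s to app-a: 106 each.
    app-a: 60+106 = 166 > 110
Round 4 — app-a crashes.
  app-a sheds 166 req/s: no online neighbours, lost.
No further crashes.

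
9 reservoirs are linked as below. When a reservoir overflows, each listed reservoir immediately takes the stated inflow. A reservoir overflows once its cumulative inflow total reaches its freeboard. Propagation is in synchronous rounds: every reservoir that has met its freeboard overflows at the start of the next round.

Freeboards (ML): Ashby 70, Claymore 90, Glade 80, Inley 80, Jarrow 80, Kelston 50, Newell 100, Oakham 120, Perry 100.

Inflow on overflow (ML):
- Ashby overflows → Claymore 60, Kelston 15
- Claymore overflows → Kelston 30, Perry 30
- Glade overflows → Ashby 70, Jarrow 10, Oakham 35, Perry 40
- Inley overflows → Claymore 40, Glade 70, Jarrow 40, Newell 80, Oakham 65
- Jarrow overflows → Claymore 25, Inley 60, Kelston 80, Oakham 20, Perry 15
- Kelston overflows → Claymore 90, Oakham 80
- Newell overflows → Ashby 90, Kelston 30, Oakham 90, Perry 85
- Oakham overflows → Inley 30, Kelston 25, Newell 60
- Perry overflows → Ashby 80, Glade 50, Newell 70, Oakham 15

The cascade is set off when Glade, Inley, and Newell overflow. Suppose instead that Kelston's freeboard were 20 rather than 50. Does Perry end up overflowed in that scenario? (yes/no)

yes

With Kelston's freeboard at 20:
Round 1 — Glade, Inley, Newell overflow (initial).
  Ashby: +70+90 → 160 ≥ 70
  Claymore: +40 → 40 < 90
  Jarrow: +10+40 → 50 < 80
  Kelston: +30 → 30 ≥ 20
  Oakham: +35+65+90 → 190 ≥ 120
  Perry: +40+85 → 125 ≥ 100
Round 2 — Ashby, Kelston, Oakham, Perry overflow.
  Claymore: +60+90 → 190 ≥ 90
Round 3 — Claymore overflows.
No further overflows.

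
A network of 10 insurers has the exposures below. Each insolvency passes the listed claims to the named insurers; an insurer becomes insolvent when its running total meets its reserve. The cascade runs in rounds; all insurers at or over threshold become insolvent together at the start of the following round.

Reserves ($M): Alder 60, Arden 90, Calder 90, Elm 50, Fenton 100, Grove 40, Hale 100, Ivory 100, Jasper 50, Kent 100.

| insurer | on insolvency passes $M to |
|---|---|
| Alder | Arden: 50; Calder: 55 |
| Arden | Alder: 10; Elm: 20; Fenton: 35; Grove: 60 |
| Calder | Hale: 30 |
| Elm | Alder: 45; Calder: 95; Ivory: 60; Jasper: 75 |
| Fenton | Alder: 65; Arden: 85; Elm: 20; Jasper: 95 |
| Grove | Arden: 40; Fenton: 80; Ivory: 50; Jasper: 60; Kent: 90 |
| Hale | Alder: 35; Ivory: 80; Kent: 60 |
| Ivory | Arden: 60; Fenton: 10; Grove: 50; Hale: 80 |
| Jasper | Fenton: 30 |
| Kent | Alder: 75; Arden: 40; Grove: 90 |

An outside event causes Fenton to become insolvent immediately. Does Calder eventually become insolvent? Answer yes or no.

Round 1 — Fenton becomes insolvent (initial).
  Alder: +65 → 65 ≥ 60
  Arden: +85 → 85 < 90
  Elm: +20 → 20 < 50
  Jasper: +95 → 95 ≥ 50
Round 2 — Alder, Jasper become insolvent.
  Arden: +50 → 135 ≥ 90
  Calder: +55 → 55 < 90
Round 3 — Arden becomes insolvent.
  Elm: +20 → 40 < 50
  Grove: +60 → 60 ≥ 40
Round 4 — Grove becomes insolvent.
  Ivory: +50 → 50 < 100
  Kent: +90 → 90 < 100
No further insolvencies.

no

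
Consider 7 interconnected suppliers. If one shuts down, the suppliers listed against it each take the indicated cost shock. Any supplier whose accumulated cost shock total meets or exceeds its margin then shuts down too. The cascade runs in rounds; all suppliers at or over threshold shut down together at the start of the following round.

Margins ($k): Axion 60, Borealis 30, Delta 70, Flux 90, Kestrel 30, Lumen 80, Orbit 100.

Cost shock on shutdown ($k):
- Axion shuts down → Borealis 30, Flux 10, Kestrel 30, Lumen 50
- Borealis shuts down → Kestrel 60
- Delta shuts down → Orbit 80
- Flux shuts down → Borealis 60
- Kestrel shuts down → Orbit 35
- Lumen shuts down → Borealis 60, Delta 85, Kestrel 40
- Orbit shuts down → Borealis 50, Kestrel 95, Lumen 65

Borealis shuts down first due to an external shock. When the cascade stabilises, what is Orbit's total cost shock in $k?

Round 1 — Borealis shuts down (initial).
  Kestrel: +60 → 60 ≥ 30
Round 2 — Kestrel shuts down.
  Orbit: +35 → 35 < 100
No further shutdowns.

35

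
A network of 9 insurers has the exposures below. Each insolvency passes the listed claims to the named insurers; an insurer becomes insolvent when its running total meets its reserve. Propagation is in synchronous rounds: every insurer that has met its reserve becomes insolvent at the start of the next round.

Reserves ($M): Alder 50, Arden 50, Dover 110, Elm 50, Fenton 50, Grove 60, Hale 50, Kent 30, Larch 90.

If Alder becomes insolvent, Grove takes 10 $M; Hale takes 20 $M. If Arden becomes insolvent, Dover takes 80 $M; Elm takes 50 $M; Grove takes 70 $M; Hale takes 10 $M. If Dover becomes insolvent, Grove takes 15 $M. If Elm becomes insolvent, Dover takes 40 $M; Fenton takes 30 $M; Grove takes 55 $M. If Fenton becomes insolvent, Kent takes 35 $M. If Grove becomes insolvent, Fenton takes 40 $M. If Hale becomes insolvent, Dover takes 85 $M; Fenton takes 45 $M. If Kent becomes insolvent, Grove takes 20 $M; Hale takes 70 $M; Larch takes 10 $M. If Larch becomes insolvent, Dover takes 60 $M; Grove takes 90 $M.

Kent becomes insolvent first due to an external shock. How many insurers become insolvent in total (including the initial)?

Round 1 — Kent becomes insolvent (initial).
  Grove: +20 → 20 < 60
  Hale: +70 → 70 ≥ 50
  Larch: +10 → 10 < 90
Round 2 — Hale becomes insolvent.
  Dover: +85 → 85 < 110
  Fenton: +45 → 45 < 50
No further insolvencies.

2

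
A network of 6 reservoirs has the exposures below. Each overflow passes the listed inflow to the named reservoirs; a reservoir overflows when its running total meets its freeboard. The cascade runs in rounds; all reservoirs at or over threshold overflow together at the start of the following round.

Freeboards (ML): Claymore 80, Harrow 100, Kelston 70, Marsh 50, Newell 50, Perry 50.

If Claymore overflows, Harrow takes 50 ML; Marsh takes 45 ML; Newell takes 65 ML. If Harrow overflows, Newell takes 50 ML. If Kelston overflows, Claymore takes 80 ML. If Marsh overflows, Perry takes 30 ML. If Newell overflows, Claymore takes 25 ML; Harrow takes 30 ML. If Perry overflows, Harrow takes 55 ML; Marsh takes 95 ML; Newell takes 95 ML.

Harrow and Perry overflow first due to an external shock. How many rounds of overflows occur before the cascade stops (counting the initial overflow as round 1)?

Round 1 — Harrow, Perry overflow (initial).
  Marsh: +95 → 95 ≥ 50
  Newell: +50+95 → 145 ≥ 50
Round 2 — Marsh, Newell overflow.
  Claymore: +25 → 25 < 80
No further overflows.

2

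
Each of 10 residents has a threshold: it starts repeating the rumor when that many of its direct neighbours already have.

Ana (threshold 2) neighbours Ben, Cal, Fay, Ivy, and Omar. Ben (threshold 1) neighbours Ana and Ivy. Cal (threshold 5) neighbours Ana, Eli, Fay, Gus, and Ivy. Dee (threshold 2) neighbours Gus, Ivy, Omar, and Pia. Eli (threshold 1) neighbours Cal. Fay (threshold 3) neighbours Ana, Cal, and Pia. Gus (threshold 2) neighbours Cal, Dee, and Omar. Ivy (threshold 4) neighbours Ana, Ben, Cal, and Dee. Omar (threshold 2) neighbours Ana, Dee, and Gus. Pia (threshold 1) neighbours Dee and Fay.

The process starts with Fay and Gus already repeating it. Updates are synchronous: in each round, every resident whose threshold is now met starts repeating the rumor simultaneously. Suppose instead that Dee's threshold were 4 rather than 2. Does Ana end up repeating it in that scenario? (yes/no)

With Dee's threshold at 4:
Round 1 — Fay, Gus start repeating the rumor (initial).
Round 2 — checking thresholds:
  Ana: 1 of 5 neighbours < 2, holds.
  Cal: 2 of 5 neighbours < 5, holds.
  Dee: 1 of 4 neighbours < 4, holds.
  Omar: 1 of 3 neighbours < 2, holds.
  Pia: 1 of 2 neighbours ≥ 1, starts repeating the rumor.
Round 3 — no new spreads; cascade stops.

no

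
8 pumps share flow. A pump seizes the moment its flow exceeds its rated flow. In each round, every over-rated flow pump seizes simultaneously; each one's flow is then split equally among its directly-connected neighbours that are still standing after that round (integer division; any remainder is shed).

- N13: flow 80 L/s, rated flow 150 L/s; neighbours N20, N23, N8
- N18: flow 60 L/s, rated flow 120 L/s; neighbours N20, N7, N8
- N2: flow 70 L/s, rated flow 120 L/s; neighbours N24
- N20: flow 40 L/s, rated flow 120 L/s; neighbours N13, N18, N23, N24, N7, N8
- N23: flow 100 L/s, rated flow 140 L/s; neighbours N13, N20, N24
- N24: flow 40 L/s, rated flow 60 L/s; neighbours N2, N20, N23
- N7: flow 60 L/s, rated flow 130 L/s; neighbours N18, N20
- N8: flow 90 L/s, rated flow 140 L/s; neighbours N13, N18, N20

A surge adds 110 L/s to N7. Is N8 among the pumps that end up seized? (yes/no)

Round 1 — N7 at 170 > 130. N7 seizes.
  N7 sheds 170 L/s to N18, N20: 85 each.
    N18: 60+85 = 145 > 120
    N20: 40+85 = 125 > 120
Round 2 — N18, N20 seize.
  N18 sheds 145 L/s to N8: 145 each.
    N8: 90+145 = 235 > 140
  N20 sheds 125 L/s to N13, N23, N24, N8: 31 each (1 lost).
    N13: 80+31 = 111 ≤ 150
    N23: 100+31 = 131 ≤ 140
    N24: 40+31 = 71 > 60
    N8: 235+31 = 266 > 140
Round 3 — N24, N8 seize.
  N24 sheds 71 L/s to N2, N23: 35 each (1 lost).
    N2: 70+35 = 105 ≤ 120
    N23: 131+35 = 166 > 140
  N8 sheds 266 L/s to N13: 266 each.
    N13: 111+266 = 377 > 150
Round 4 — N13, N23 seize.
  N13 sheds 377 L/s: no online neighbours, lost.
  N23 sheds 166 L/s: no online neighbours, lost.
No further seizures.

yes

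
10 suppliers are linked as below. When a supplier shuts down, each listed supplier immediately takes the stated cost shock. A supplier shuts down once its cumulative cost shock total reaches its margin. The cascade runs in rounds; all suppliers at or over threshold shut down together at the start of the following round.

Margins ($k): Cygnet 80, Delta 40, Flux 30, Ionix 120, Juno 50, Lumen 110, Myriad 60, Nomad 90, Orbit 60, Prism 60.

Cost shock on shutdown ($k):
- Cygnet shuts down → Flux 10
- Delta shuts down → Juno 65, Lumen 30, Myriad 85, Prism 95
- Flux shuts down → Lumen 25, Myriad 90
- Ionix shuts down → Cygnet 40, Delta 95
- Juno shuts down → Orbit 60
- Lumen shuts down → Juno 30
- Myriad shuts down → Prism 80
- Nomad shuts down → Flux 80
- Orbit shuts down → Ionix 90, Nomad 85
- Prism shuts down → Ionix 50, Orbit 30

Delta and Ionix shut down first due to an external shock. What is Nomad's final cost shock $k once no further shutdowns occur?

85

Round 1 — Delta, Ionix shut down (initial).
  Cygnet: +40 → 40 < 80
  Juno: +65 → 65 ≥ 50
  Lumen: +30 → 30 < 110
  Myriad: +85 → 85 ≥ 60
  Prism: +95 → 95 ≥ 60
Round 2 — Juno, Myriad, Prism shut down.
  Orbit: +60+30 → 90 ≥ 60
Round 3 — Orbit shuts down.
  Nomad: +85 → 85 < 90
No further shutdowns.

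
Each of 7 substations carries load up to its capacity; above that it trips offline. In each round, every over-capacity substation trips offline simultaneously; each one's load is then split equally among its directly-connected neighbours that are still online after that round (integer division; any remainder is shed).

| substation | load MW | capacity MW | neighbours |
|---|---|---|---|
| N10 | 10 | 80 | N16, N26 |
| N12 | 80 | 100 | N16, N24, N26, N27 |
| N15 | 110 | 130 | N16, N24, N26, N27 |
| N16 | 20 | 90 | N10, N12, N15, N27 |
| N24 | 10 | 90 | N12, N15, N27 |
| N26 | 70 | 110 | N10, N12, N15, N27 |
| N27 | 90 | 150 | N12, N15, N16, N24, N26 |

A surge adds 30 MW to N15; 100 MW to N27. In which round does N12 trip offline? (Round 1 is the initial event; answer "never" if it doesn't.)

2

Round 1 — N15 at 140 > 130; N27 at 190 > 150. N15, N27 trip offline.
  N15 sheds 140 MW to N16, N24, N26: 46 each (2 lost).
    N16: 20+46 = 66 ≤ 90
    N24: 10+46 = 56 ≤ 90
    N26: 70+46 = 116 > 110
  N27 sheds 190 MW to N12, N16, N24, N26: 47 each (2 lost).
    N12: 80+47 = 127 > 100
    N16: 66+47 = 113 > 90
    N24: 56+47 = 103 > 90
    N26: 116+47 = 163 > 110
Round 2 — N12, N16, N24, N26 trip offline.
  N12 sheds 127 MW: no online neighbours, lost.
  N16 sheds 113 MW to N10: 113 each.
    N10: 10+113 = 123 > 80
  N24 sheds 103 MW: no online neighbours, lost.
  N26 sheds 163 MW to N10: 163 each.
    N10: 123+163 = 286 > 80
Round 3 — N10 trips offline.
  N10 sheds 286 MW: no online neighbours, lost.
No further trips.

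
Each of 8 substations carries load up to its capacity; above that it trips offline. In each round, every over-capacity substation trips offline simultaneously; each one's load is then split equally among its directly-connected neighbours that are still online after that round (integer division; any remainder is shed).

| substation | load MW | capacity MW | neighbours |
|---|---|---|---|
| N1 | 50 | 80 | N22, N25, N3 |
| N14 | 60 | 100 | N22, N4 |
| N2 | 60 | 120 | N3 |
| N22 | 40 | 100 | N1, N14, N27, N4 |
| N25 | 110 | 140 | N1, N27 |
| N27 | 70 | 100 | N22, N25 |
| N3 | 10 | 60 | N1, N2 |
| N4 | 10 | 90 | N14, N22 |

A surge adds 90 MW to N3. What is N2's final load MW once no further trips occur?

Round 1 — N3 at 100 > 60. N3 trips offline.
  N3 sheds 100 MW to N1, N2: 50 each.
    N1: 50+50 = 100 > 80
    N2: 60+50 = 110 ≤ 120
Round 2 — N1 trips offline.
  N1 sheds 100 MW to N22, N25: 50 each.
    N22: 40+50 = 90 ≤ 100
    N25: 110+50 = 160 > 140
Round 3 — N25 trips offline.
  N25 sheds 160 MW to N27: 160 each.
    N27: 70+160 = 230 > 100
Round 4 — N27 trips offline.
  N27 sheds 230 MW to N22: 230 each.
    N22: 90+230 = 320 > 100
Round 5 — N22 trips offline.
  N22 sheds 320 MW to N14, N4: 160 each.
    N14: 60+160 = 220 > 100
    N4: 10+160 = 170 > 90
Round 6 — N14, N4 trip offline.
  N14 sheds 220 MW: no online neighbours, lost.
  N4 sheds 170 MW: no online neighbours, lost.
No further trips.

110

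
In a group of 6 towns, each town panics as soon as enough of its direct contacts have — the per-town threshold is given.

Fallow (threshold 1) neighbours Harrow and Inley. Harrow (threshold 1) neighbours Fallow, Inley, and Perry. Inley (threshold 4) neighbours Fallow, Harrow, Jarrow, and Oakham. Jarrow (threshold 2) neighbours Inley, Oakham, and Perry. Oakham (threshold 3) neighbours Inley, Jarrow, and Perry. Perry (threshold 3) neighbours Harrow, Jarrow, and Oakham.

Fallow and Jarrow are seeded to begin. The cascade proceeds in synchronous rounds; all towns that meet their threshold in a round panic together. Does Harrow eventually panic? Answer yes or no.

yes

Round 1 — Fallow, Jarrow panic (initial).
Round 2 — checking thresholds:
  Harrow: 1 of 3 neighbours ≥ 1, panics.
  Inley: 2 of 4 neighbours < 4, not yet.
  Oakham: 1 of 3 neighbours < 3, not yet.
  Perry: 1 of 3 neighbours < 3, not yet.
Round 3 — no new panics; cascade stops.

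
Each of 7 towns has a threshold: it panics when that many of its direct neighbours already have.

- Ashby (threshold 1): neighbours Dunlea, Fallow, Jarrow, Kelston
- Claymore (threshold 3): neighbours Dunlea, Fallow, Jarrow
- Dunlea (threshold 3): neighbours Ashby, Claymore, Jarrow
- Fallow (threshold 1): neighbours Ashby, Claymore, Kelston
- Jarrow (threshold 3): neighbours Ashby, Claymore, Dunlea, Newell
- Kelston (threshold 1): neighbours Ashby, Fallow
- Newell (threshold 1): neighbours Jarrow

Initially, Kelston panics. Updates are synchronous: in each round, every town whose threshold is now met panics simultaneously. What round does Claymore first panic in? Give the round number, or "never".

never

Round 1 — Kelston panics (initial).
Round 2 — checking thresholds:
  Ashby: 1 of 4 neighbours ≥ 1, panics.
  Fallow: 1 of 3 neighbours ≥ 1, panics.
Round 3 — no new panics; cascade stops.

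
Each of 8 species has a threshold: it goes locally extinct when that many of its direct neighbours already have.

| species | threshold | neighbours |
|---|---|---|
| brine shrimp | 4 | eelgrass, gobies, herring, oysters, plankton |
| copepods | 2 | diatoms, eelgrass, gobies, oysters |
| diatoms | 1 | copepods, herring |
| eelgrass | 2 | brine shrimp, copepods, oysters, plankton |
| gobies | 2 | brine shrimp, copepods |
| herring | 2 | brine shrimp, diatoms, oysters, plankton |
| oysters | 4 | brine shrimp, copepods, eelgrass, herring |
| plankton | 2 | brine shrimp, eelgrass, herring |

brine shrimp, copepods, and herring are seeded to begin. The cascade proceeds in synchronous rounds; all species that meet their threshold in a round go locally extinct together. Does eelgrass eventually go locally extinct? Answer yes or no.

Round 1 — brine shrimp, copepods, herring go locally extinct (initial).
Round 2 — checking thresholds:
  diatoms: 2 of 2 neighbours ≥ 1, goes locally extinct.
  eelgrass: 2 of 4 neighbours ≥ 2, goes locally extinct.
  gobies: 2 of 2 neighbours ≥ 2, goes locally extinct.
  oysters: 3 of 4 neighbours < 4, not yet.
  plankton: 2 of 3 neighbours ≥ 2, goes locally extinct.
Round 3 — checking thresholds:
  oysters: 4 of 4 neighbours ≥ 4, goes locally extinct.
Round 4 — no new extinctions; cascade stops.

yes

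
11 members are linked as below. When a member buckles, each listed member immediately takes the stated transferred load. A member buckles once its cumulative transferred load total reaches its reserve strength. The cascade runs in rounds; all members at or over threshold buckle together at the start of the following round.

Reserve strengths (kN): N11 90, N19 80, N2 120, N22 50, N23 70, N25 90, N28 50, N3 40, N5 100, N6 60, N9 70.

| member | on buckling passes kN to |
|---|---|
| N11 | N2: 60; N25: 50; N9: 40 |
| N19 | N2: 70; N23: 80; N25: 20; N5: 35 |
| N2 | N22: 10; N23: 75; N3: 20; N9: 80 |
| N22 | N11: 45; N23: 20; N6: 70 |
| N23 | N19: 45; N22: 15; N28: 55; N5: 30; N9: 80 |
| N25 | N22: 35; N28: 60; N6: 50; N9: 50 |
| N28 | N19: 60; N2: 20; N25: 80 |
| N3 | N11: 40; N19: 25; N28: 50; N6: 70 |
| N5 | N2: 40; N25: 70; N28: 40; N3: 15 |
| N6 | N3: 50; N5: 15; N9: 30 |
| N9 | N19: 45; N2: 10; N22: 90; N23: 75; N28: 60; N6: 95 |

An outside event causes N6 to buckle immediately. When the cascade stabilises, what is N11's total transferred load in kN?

85

Round 1 — N6 buckles (initial).
  N3: +50 → 50 ≥ 40
  N5: +15 → 15 < 100
  N9: +30 → 30 < 70
Round 2 — N3 buckles.
  N11: +40 → 40 < 90
  N19: +25 → 25 < 80
  N28: +50 → 50 ≥ 50
Round 3 — N28 buckles.
  N19: +60 → 85 ≥ 80
  N2: +20 → 20 < 120
  N25: +80 → 80 < 90
Round 4 — N19 buckles.
  N2: +70 → 90 < 120
  N23: +80 → 80 ≥ 70
  N25: +20 → 100 ≥ 90
  N5: +35 → 50 < 100
Round 5 — N23, N25 buckle.
  N22: +15+35 → 50 ≥ 50
  N5: +30 → 80 < 100
  N9: +80+50 → 160 ≥ 70
Round 6 — N22, N9 buckle.
  N11: +45 → 85 < 90
  N2: +10 → 100 < 120
No further bucklings.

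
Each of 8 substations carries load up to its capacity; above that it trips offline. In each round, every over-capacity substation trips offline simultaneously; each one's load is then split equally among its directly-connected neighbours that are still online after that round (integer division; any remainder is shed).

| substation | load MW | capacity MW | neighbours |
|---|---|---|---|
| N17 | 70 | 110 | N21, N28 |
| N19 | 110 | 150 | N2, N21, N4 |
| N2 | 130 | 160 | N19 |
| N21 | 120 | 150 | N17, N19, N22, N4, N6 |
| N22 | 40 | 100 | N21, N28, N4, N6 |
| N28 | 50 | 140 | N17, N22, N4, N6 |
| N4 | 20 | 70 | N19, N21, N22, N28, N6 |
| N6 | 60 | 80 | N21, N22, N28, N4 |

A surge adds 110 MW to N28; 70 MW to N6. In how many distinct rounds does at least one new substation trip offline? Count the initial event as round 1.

Round 1 — N28 at 160 > 140; N6 at 130 > 80. N28, N6 trip offline.
  N28 sheds 160 MW to N17, N22, N4: 53 each (1 lost).
    N17: 70+53 = 123 > 110
    N22: 40+53 = 93 ≤ 100
    N4: 20+53 = 73 > 70
  N6 sheds 130 MW to N21, N22, N4: 43 each (1 lost).
    N21: 120+43 = 163 > 150
    N22: 93+43 = 136 > 100
    N4: 73+43 = 116 > 70
Round 2 — N17, N21, N22, N4 trip offline.
  N17 sheds 123 MW: no online neighbours, lost.
  N21 sheds 163 MW to N19: 163 each.
    N19: 110+163 = 273 > 150
  N22 sheds 136 MW: no online neighbours, lost.
  N4 sheds 116 MW to N19: 116 each.
    N19: 273+116 = 389 > 150
Round 3 — N19 trips offline.
  N19 sheds 389 MW to N2: 389 each.
    N2: 130+389 = 519 > 160
Round 4 — N2 trips offline.
  N2 sheds 519 MW: no online neighbours, lost.
No further trips.

4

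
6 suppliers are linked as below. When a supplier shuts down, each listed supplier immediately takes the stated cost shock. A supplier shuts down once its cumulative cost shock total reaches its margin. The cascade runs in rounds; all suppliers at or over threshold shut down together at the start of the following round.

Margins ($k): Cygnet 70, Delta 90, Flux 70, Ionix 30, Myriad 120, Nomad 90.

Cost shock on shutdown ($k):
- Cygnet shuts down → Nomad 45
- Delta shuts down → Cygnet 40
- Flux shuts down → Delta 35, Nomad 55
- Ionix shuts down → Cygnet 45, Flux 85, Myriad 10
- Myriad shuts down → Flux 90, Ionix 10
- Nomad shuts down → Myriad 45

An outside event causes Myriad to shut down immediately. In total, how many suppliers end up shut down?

2

Round 1 — Myriad shuts down (initial).
  Flux: +90 → 90 ≥ 70
  Ionix: +10 → 10 < 30
Round 2 — Flux shuts down.
  Delta: +35 → 35 < 90
  Nomad: +55 → 55 < 90
No further shutdowns.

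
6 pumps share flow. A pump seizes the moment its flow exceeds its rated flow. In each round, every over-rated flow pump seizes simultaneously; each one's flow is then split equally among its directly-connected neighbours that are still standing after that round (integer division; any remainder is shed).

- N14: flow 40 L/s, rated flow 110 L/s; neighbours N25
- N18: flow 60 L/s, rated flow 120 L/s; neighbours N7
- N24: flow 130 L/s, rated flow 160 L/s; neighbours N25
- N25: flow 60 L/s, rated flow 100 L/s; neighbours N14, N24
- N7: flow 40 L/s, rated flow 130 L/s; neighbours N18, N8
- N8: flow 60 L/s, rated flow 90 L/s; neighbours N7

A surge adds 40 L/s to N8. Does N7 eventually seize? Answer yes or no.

yes

Round 1 — N8 at 100 > 90. N8 seizes.
  N8 sheds 100 L/s to N7: 100 each.
    N7: 40+100 = 140 > 130
Round 2 — N7 seizes.
  N7 sheds 140 L/s to N18: 140 each.
    N18: 60+140 = 200 > 120
Round 3 — N18 seizes.
  N18 sheds 200 L/s: no online neighbours, lost.
No further seizures.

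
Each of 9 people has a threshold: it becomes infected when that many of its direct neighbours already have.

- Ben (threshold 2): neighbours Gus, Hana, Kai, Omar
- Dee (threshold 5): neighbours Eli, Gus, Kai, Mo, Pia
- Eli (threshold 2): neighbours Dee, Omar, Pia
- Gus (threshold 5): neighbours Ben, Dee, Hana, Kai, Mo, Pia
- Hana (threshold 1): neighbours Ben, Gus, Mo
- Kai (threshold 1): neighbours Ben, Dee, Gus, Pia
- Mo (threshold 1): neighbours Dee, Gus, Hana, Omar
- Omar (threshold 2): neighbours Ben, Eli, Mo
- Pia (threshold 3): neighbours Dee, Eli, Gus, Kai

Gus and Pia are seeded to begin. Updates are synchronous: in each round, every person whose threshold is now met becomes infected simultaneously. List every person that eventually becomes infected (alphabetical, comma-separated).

Round 1 — Gus, Pia become infected (initial).
Round 2 — checking thresholds:
  Ben: 1 of 4 neighbours < 2, not yet.
  Dee: 2 of 5 neighbours < 5, not yet.
  Eli: 1 of 3 neighbours < 2, not yet.
  Hana: 1 of 3 neighbours ≥ 1, becomes infected.
  Kai: 2 of 4 neighbours ≥ 1, becomes infected.
  Mo: 1 of 4 neighbours ≥ 1, becomes infected.
Round 3 — checking thresholds:
  Ben: 3 of 4 neighbours ≥ 2, becomes infected.
  Dee: 4 of 5 neighbours < 5, not yet.
  Eli: 1 of 3 neighbours < 2, not yet.
  Omar: 1 of 3 neighbours < 2, not yet.
Round 4 — checking thresholds:
  Dee: 4 of 5 neighbours < 5, not yet.
  Eli: 1 of 3 neighbours < 2, not yet.
  Omar: 2 of 3 neighbours ≥ 2, becomes infected.
Round 5 — checking thresholds:
  Dee: 4 of 5 neighbours < 5, not yet.
  Eli: 2 of 3 neighbours ≥ 2, becomes infected.
Round 6 — checking thresholds:
  Dee: 5 of 5 neighbours ≥ 5, becomes infected.
Round 7 — no new infections; cascade stops.

Ben, Dee, Eli, Gus, Hana, Kai, Mo, Omar, Pia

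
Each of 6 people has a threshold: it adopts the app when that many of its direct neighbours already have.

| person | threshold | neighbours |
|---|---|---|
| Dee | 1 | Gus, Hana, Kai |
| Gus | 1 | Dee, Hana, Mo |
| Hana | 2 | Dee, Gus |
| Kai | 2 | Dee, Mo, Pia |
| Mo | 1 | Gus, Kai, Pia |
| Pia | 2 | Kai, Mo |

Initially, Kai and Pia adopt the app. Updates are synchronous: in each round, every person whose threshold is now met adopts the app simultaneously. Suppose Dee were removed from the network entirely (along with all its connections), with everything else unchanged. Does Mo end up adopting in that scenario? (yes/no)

yes

With Dee removed:
Round 1 — Kai, Pia adopt the app (initial).
Round 2 — checking thresholds:
  Mo: 2 of 3 neighbours ≥ 1, adopts the app.
Round 3 — checking thresholds:
  Gus: 1 of 2 neighbours ≥ 1, adopts the app.
Round 4 — no new adoptions; cascade stops.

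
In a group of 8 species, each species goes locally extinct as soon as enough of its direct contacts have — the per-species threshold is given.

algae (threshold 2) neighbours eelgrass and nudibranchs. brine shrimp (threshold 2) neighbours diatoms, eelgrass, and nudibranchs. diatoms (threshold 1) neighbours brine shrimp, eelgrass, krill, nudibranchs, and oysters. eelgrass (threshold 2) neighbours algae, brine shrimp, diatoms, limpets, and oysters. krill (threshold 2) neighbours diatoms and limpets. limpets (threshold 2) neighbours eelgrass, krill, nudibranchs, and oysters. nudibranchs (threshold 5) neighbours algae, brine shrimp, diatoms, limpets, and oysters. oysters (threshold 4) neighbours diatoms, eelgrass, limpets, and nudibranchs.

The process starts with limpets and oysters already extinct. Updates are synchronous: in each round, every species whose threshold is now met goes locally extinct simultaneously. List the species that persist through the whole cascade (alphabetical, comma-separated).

Round 1 — limpets, oysters go locally extinct (initial).
Round 2 — checking thresholds:
  diatoms: 1 of 5 neighbours ≥ 1, goes locally extinct.
  eelgrass: 2 of 5 neighbours ≥ 2, goes locally extinct.
  krill: 1 of 2 neighbours < 2, holds.
  nudibranchs: 2 of 5 neighbours < 5, holds.
Round 3 — checking thresholds:
  algae: 1 of 2 neighbours < 2, holds.
  brine shrimp: 2 of 3 neighbours ≥ 2, goes locally extinct.
  krill: 2 of 2 neighbours ≥ 2, goes locally extinct.
  nudibranchs: 3 of 5 neighbours < 5, holds.
Round 4 — no new extinctions; cascade stops.

algae, nudibranchs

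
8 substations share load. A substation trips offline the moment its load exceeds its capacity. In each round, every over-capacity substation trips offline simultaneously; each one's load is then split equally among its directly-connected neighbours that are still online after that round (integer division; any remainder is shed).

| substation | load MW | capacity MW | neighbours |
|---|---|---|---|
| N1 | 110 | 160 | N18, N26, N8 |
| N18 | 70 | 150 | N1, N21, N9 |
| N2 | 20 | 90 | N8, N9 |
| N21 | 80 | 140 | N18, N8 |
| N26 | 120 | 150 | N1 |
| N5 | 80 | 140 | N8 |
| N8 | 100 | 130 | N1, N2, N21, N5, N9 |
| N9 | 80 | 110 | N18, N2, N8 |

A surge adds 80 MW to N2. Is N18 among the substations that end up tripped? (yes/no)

Round 1 — N2 at 100 > 90. N2 trips offline.
  N2 sheds 100 MW to N8, N9: 50 each.
    N8: 100+50 = 150 > 130
    N9: 80+50 = 130 > 110
Round 2 — N8, N9 trip offline.
  N8 sheds 150 MW to N1, N21, N5: 50 each.
    N1: 110+50 = 160 ≤ 160
    N21: 80+50 = 130 ≤ 140
    N5: 80+50 = 130 ≤ 140
  N9 sheds 130 MW to N18: 130 each.
    N18: 70+130 = 200 > 150
Round 3 — N18 trips offline.
  N18 sheds 200 MW to N1, N21: 100 each.
    N1: 160+100 = 260 > 160
    N21: 130+100 = 230 > 140
Round 4 — N1, N21 trip offline.
  N1 sheds 260 MW to N26: 260 each.
    N26: 120+260 = 380 > 150
  N21 sheds 230 MW: no online neighbours, lost.
Round 5 — N26 trips offline.
  N26 sheds 380 MW: no online neighbours, lost.
No further trips.

yes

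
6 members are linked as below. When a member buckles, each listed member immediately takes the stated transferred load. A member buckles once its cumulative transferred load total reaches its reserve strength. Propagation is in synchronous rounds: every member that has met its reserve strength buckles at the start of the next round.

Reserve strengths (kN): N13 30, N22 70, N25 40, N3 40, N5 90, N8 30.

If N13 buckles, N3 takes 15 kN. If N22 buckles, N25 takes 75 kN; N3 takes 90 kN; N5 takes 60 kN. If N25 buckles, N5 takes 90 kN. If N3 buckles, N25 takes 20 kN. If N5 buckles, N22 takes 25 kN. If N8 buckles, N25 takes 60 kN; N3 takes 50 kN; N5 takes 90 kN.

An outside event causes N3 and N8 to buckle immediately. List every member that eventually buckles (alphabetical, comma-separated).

Round 1 — N3, N8 buckle (initial).
  N25: +20+60 → 80 ≥ 40
  N5: +90 → 90 ≥ 90
Round 2 — N25, N5 buckle.
  N22: +25 → 25 < 70
No further bucklings.

N25, N3, N5, N8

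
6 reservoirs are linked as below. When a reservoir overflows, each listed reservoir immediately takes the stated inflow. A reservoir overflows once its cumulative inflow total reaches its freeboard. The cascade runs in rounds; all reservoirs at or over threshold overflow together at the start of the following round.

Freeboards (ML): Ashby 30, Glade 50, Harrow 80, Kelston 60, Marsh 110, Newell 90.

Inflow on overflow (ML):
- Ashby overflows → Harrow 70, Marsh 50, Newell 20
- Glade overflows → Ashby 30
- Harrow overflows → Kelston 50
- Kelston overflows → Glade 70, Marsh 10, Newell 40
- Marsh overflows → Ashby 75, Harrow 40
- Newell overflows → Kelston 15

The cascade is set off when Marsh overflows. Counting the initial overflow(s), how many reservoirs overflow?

3

Round 1 — Marsh overflows (initial).
  Ashby: +75 → 75 ≥ 30
  Harrow: +40 → 40 < 80
Round 2 — Ashby overflows.
  Harrow: +70 → 110 ≥ 80
  Newell: +20 → 20 < 90
Round 3 — Harrow overflows.
  Kelston: +50 → 50 < 60
No further overflows.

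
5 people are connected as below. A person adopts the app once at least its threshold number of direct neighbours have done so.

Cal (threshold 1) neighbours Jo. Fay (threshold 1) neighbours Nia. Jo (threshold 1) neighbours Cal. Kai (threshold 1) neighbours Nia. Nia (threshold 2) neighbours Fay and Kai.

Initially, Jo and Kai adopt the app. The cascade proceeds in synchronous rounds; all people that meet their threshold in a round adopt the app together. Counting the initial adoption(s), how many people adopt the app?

Round 1 — Jo, Kai adopt the app (initial).
Round 2 — checking thresholds:
  Cal: 1 of 1 neighbours ≥ 1, adopts the app.
  Nia: 1 of 2 neighbours < 2, not yet.
Round 3 — no new adoptions; cascade stops.

3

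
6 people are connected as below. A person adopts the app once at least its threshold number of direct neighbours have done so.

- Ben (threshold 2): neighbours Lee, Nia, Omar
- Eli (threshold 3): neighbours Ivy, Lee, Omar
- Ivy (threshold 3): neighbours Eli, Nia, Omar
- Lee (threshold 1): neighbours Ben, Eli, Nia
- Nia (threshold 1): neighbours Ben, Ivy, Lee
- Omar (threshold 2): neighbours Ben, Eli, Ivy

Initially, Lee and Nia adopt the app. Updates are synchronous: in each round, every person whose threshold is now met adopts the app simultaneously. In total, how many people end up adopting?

Round 1 — Lee, Nia adopt the app (initial).
Round 2 — checking thresholds:
  Ben: 2 of 3 neighbours ≥ 2, adopts the app.
  Eli: 1 of 3 neighbours < 3, holds.
  Ivy: 1 of 3 neighbours < 3, holds.
Round 3 — no new adoptions; cascade stops.

3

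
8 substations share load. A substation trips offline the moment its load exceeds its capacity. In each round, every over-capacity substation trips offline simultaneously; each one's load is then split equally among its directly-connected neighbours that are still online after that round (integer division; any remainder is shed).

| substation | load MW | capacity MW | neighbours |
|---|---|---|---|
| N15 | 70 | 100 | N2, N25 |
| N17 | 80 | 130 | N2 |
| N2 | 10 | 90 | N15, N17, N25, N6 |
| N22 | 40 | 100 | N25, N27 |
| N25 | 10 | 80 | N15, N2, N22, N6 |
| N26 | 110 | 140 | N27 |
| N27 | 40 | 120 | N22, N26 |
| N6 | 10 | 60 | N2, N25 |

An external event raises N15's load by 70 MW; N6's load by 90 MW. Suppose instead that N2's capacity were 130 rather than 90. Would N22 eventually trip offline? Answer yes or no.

yes

With N2's capacity at 130:
Round 1 — N15 at 140 > 100; N6 at 100 > 60. N15, N6 trip offline.
  N15 sheds 140 MW to N2, N25: 70 each.
    N2: 10+70 = 80 ≤ 130
    N25: 10+70 = 80 ≤ 80
  N6 sheds 100 MW to N2, N25: 50 each.
    N2: 80+50 = 130 ≤ 130
    N25: 80+50 = 130 > 80
Round 2 — N25 trips offline.
  N25 sheds 130 MW to N2, N22: 65 each.
    N2: 130+65 = 195 > 130
    N22: 40+65 = 105 > 100
Round 3 — N2, N22 trip offline.
  N2 sheds 195 MW to N17: 195 each.
    N17: 80+195 = 275 > 130
  N22 sheds 105 MW to N27: 105 each.
    N27: 40+105 = 145 > 120
Round 4 — N17, N27 trip offline.
  N17 sheds 275 MW: no online neighbours, lost.
  N27 sheds 145 MW to N26: 145 each.
    N26: 110+145 = 255 > 140
Round 5 — N26 trips offline.
  N26 sheds 255 MW: no online neighbours, lost.
No further trips.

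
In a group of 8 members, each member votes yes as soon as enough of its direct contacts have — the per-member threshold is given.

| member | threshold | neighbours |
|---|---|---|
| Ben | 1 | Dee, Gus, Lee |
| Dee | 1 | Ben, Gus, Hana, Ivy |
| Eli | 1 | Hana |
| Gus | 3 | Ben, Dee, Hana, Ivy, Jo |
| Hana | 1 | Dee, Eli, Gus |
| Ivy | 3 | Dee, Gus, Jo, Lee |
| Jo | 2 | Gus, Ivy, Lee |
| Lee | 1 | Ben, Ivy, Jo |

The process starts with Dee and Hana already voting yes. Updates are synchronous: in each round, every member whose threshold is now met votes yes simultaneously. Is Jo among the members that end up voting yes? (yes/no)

yes

Round 1 — Dee, Hana vote yes (initial).
Round 2 — checking thresholds:
  Ben: 1 of 3 neighbours ≥ 1, votes yes.
  Eli: 1 of 1 neighbours ≥ 1, votes yes.
  Gus: 2 of 5 neighbours < 3, holds.
  Ivy: 1 of 4 neighbours < 3, holds.
Round 3 — checking thresholds:
  Gus: 3 of 5 neighbours ≥ 3, votes yes.
  Ivy: 1 of 4 neighbours < 3, holds.
  Lee: 1 of 3 neighbours ≥ 1, votes yes.
Round 4 — checking thresholds:
  Ivy: 3 of 4 neighbours ≥ 3, votes yes.
  Jo: 2 of 3 neighbours ≥ 2, votes yes.
Round 5 — no new yes votes; cascade stops.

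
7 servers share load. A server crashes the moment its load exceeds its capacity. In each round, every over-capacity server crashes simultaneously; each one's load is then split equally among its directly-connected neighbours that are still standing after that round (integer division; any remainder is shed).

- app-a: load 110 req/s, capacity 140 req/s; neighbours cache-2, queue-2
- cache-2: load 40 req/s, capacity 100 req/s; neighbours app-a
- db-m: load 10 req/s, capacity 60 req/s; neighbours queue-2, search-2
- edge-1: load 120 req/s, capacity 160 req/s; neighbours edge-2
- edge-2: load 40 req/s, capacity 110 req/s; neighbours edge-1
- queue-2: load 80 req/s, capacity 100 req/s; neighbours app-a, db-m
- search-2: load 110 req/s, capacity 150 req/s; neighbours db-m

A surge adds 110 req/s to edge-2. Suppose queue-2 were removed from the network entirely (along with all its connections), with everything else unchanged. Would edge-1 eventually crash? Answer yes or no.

With queue-2 removed:
Round 1 — edge-2 at 150 > 110. edge-2 crashes.
  edge-2 sheds 150 req/s to edge-1: 150 each.
    edge-1: 120+150 = 270 > 160
Round 2 — edge-1 crashes.
  edge-1 sheds 270 req/s: no online neighbours, lost.
No further crashes.

yes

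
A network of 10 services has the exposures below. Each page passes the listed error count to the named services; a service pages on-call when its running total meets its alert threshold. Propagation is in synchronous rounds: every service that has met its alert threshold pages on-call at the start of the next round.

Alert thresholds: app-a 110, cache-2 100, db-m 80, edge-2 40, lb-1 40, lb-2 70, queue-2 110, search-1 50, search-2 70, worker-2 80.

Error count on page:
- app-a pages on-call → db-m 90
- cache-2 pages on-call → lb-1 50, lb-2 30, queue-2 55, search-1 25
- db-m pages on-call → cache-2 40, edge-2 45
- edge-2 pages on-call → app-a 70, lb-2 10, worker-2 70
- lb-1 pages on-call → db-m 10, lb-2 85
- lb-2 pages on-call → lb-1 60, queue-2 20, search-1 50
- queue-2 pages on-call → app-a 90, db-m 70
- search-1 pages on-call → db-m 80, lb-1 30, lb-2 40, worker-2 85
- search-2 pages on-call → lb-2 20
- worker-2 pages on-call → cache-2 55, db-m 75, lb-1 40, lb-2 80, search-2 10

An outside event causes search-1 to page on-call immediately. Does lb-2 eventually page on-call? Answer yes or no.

Round 1 — search-1 pages on-call (initial).
  db-m: +80 → 80 ≥ 80
  lb-1: +30 → 30 < 40
  lb-2: +40 → 40 < 70
  worker-2: +85 → 85 ≥ 80
Round 2 — db-m, worker-2 page on-call.
  cache-2: +40+55 → 95 < 100
  edge-2: +45 → 45 ≥ 40
  lb-1: +40 → 70 ≥ 40
  lb-2: +80 → 120 ≥ 70
  search-2: +10 → 10 < 70
Round 3 — edge-2, lb-1, lb-2 page on-call.
  app-a: +70 → 70 < 110
  queue-2: +20 → 20 < 110
No further pages.

yes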